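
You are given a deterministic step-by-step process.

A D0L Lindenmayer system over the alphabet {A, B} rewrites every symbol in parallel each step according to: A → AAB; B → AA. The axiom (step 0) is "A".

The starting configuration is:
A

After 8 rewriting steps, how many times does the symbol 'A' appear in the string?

0) A
1) AAB
2) AABAABAA
3) AABAABAAAABAABAAAABAAB
4) AABAABAAAABAABAAAABAABAABAABAAAABAABAAAABAABAABAABAAAABAABAA
5) AABAABAAAABAABAAAABAABAABAABAAAABAABAAAABAABAABAABAAAABAAB…BAABAAAABAABAAAABAABAAAABAABAAAABAABAABAABAAAABAABAAAABAAB  (len 164)
6) AABAABAAAABAABAAAABAABAABAABAAAABAABAAAABAABAABAABAAAABAAB…BAABAAAABAABAAAABAABAABAABAAAABAABAAAABAABAABAABAAAABAABAA  (len 448)
7) AABAABAAAABAABAAAABAABAABAABAAAABAABAAAABAABAABAABAAAABAAB…BAABAAAABAABAAAABAABAAAABAABAAAABAABAABAABAAAABAABAAAABAAB  (len 1224)
8) AABAABAAAABAABAAAABAABAABAABAAAABAABAAAABAABAABAABAAAABAAB…BAABAAAABAABAAAABAABAABAABAAAABAABAAAABAABAABAABAAAABAABAA  (len 3344)

2448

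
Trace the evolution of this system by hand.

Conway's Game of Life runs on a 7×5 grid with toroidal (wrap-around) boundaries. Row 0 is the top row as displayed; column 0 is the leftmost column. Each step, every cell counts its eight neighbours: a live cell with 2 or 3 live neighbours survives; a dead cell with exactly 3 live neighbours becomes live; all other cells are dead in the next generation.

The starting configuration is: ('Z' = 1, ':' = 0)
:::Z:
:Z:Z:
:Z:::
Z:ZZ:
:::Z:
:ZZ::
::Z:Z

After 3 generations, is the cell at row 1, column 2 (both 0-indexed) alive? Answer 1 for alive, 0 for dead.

t=0: :::Z:
:Z:Z:
:Z:::
Z:ZZ:
:::Z:
:ZZ::
::Z:Z
t=1: :::ZZ
:::::
ZZ:ZZ
:ZZZZ
:::ZZ
:ZZ::
:ZZ::
t=2: ::ZZ:
::Z::
:Z:::
:Z:::
::::Z
ZZ:::
ZZ:::
t=3: ::ZZ:
:ZZZ:
:ZZ::
Z::::
:Z:::
:Z::Z
Z:::Z

1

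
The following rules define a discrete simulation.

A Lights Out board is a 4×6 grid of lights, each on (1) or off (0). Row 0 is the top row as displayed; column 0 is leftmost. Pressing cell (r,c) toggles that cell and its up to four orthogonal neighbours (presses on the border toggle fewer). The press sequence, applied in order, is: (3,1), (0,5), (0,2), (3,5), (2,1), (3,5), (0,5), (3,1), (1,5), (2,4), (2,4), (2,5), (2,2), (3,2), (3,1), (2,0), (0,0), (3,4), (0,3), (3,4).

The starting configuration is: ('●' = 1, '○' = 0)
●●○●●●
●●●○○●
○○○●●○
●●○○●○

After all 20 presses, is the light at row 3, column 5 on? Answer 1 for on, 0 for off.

1

step 0: ●●○●●●
●●●○○●
○○○●●○
●●○○●○
step 1: ●●○●●●
●●●○○●
○●○●●○
○○●○●○
step 2: ●●○●○○
●●●○○○
○●○●●○
○○●○●○
step 3: ●○●○○○
●●○○○○
○●○●●○
○○●○●○
step 4: ●○●○○○
●●○○○○
○●○●●●
○○●○○●
step 5: ●○●○○○
●○○○○○
●○●●●●
○●●○○●
step 6: ●○●○○○
●○○○○○
●○●●●○
○●●○●○
step 7: ●○●○●●
●○○○○●
●○●●●○
○●●○●○
step 8: ●○●○●●
●○○○○●
●●●●●○
●○○○●○
step 9: ●○●○●○
●○○○●○
●●●●●●
●○○○●○
step 10: ●○●○●○
●○○○○○
●●●○○○
●○○○○○
step 11: ●○●○●○
●○○○●○
●●●●●●
●○○○●○
step 12: ●○●○●○
●○○○●●
●●●●○○
●○○○●●
step 13: ●○●○●○
●○●○●●
●○○○○○
●○●○●●
step 14: ●○●○●○
●○●○●●
●○●○○○
●●○●●●
step 15: ●○●○●○
●○●○●●
●●●○○○
○○●●●●
step 16: ●○●○●○
○○●○●●
○○●○○○
●○●●●●
step 17: ○●●○●○
●○●○●●
○○●○○○
●○●●●●
step 18: ○●●○●○
●○●○●●
○○●○●○
●○●○○○
step 19: ○●○●○○
●○●●●●
○○●○●○
●○●○○○
step 20: ○●○●○○
●○●●●●
○○●○○○
●○●●●●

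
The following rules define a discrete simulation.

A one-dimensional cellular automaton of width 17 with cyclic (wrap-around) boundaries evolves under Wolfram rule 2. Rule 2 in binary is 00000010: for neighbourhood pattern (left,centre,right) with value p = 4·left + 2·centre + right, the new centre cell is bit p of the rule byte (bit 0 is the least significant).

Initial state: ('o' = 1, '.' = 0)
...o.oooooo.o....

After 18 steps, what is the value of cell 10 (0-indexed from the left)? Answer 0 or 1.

0

0) ...o.oooooo.o....
1) ..o..............
2) .o...............
3) o................
4) ................o
5) ...............o.
6) ..............o..
7) .............o...
8) ............o....
9) ...........o.....
10) ..........o......
11) .........o.......
12) ........o........
13) .......o.........
14) ......o..........
15) .....o...........
16) ....o............
17) ...o.............
18) ..o..............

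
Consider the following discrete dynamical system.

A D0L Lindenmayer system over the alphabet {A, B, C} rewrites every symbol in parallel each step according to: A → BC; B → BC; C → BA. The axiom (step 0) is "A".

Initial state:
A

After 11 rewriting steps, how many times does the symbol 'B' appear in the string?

gen 0: A
gen 1: BC
gen 2: BCBA
gen 3: BCBABCBC
gen 4: BCBABCBCBCBABCBA
gen 5: BCBABCBCBCBABCBABCBABCBCBCBABCBC
gen 6: BCBABCBCBCBABCBABCBABCBCBCBABCBCBCBABCBCBCBABCBABCBABCBCBCBABCBA
gen 7: BCBABCBCBCBABCBABCBABCBCBCBABCBCBCBABCBCBCBABCBABCBABCBCBC…BCBCBABCBABCBABCBCBCBABCBCBCBABCBCBCBABCBABCBABCBCBCBABCBC  (len 128)
gen 8: BCBABCBCBCBABCBABCBABCBCBCBABCBCBCBABCBCBCBABCBABCBABCBCBC…BCBCBABCBABCBABCBCBCBABCBCBCBABCBCBCBABCBABCBABCBCBCBABCBA  (len 256)
gen 9: BCBABCBCBCBABCBABCBABCBCBCBABCBCBCBABCBCBCBABCBABCBABCBCBC…BCBCBABCBABCBABCBCBCBABCBCBCBABCBCBCBABCBABCBABCBCBCBABCBC  (len 512)
gen 10: BCBABCBCBCBABCBABCBABCBCBCBABCBCBCBABCBCBCBABCBABCBABCBCBC…BCBCBABCBABCBABCBCBCBABCBCBCBABCBCBCBABCBABCBABCBCBCBABCBA  (len 1024)
gen 11: BCBABCBCBCBABCBABCBABCBCBCBABCBCBCBABCBCBCBABCBABCBABCBCBC…BCBCBABCBABCBABCBCBCBABCBCBCBABCBCBCBABCBABCBABCBCBCBABCBC  (len 2048)

1024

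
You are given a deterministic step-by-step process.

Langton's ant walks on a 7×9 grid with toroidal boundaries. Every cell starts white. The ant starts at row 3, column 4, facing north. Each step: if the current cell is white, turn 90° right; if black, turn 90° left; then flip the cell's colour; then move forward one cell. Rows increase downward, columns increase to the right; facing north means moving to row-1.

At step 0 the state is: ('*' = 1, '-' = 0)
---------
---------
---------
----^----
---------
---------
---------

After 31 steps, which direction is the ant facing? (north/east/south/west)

0) ---------
---------
---------
----^----
---------
---------
---------
1) ---------
---------
---------
----*>---
---------
---------
---------
2) ---------
---------
---------
----**---
-----v---
---------
---------
3) ---------
---------
---------
----**---
----<*---
---------
---------
4) ---------
---------
---------
----^*---
----**---
---------
---------
5) ---------
---------
---------
---<-*---
----**---
---------
---------
6) ---------
---------
---^-----
---*-*---
----**---
---------
---------
7) ---------
---------
---*>----
---*-*---
----**---
---------
---------
8) ---------
---------
---**----
---*v*---
----**---
---------
---------
9) ---------
---------
---**----
---<**---
----**---
---------
---------
10) ---------
---------
---**----
----**---
---v**---
---------
---------
11) ---------
---------
---**----
----**---
--<***---
---------
---------
12) ---------
---------
---**----
--^-**---
--****---
---------
---------
13) ---------
---------
---**----
--*>**---
--****---
---------
---------
14) ---------
---------
---**----
--****---
--*v**---
---------
---------
15) ---------
---------
---**----
--****---
--*->*---
---------
---------
16) ---------
---------
---**----
--**^*---
--*--*---
---------
---------
17) ---------
---------
---**----
--*<-*---
--*--*---
---------
---------
18) ---------
---------
---**----
--*--*---
--*v-*---
---------
---------
19) ---------
---------
---**----
--*--*---
--<*-*---
---------
---------
20) ---------
---------
---**----
--*--*---
---*-*---
--v------
---------
21) ---------
---------
---**----
--*--*---
---*-*---
-<*------
---------
22) ---------
---------
---**----
--*--*---
-^-*-*---
-**------
---------
23) ---------
---------
---**----
--*--*---
-*>*-*---
-**------
---------
24) ---------
---------
---**----
--*--*---
-***-*---
-*v------
---------
25) ---------
---------
---**----
--*--*---
-***-*---
-*->-----
---------
26) ---------
---------
---**----
--*--*---
-***-*---
-*-*-----
---v-----
27) ---------
---------
---**----
--*--*---
-***-*---
-*-*-----
--<*-----
28) ---------
---------
---**----
--*--*---
-***-*---
-*^*-----
--**-----
29) ---------
---------
---**----
--*--*---
-***-*---
-**>-----
--**-----
30) ---------
---------
---**----
--*--*---
-**^-*---
-**------
--**-----
31) ---------
---------
---**----
--*--*---
-*<--*---
-**------
--**-----

west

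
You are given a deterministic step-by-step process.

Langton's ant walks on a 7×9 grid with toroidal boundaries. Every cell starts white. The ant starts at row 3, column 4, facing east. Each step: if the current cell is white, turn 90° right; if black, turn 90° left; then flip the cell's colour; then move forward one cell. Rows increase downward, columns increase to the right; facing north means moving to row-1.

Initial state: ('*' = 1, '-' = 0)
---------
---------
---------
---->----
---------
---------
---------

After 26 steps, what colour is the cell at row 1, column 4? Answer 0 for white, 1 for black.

1

0) ---------
---------
---------
---->----
---------
---------
---------
1) ---------
---------
---------
----*----
----v----
---------
---------
2) ---------
---------
---------
----*----
---<*----
---------
---------
3) ---------
---------
---------
---^*----
---**----
---------
---------
4) ---------
---------
---------
---*>----
---**----
---------
---------
5) ---------
---------
----^----
---*-----
---**----
---------
---------
6) ---------
---------
----*>---
---*-----
---**----
---------
---------
7) ---------
---------
----**---
---*-v---
---**----
---------
---------
8) ---------
---------
----**---
---*<*---
---**----
---------
---------
9) ---------
---------
----^*---
---***---
---**----
---------
---------
10) ---------
---------
---<-*---
---***---
---**----
---------
---------
11) ---------
---^-----
---*-*---
---***---
---**----
---------
---------
12) ---------
---*>----
---*-*---
---***---
---**----
---------
---------
13) ---------
---**----
---*v*---
---***---
---**----
---------
---------
14) ---------
---**----
---<**---
---***---
---**----
---------
---------
15) ---------
---**----
----**---
---v**---
---**----
---------
---------
16) ---------
---**----
----**---
---->*---
---**----
---------
---------
17) ---------
---**----
----^*---
-----*---
---**----
---------
---------
18) ---------
---**----
---<-*---
-----*---
---**----
---------
---------
19) ---------
---^*----
---*-*---
-----*---
---**----
---------
---------
20) ---------
--<-*----
---*-*---
-----*---
---**----
---------
---------
21) --^------
--*-*----
---*-*---
-----*---
---**----
---------
---------
22) --*>-----
--*-*----
---*-*---
-----*---
---**----
---------
---------
23) --**-----
--*v*----
---*-*---
-----*---
---**----
---------
---------
24) --**-----
--<**----
---*-*---
-----*---
---**----
---------
---------
25) --**-----
---**----
--v*-*---
-----*---
---**----
---------
---------
26) --**-----
---**----
-<**-*---
-----*---
---**----
---------
---------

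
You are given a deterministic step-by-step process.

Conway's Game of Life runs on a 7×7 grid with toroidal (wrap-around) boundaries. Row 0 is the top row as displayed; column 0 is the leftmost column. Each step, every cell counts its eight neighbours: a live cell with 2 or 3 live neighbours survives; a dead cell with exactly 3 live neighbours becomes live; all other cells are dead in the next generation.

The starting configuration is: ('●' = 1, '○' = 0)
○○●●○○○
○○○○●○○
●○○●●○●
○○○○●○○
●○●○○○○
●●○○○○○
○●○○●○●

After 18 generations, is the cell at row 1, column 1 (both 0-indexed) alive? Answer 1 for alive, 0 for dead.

1

step 0: ○○●●○○○
○○○○●○○
●○○●●○●
○○○○●○○
●○●○○○○
●●○○○○○
○●○○●○●
step 1: ○○●●●●○
○○●○●●○
○○○●●○○
●●○○●●●
●○○○○○○
○○●○○○●
○●○●○○○
step 2: ○●○○○●○
○○●○○○○
●●●○○○○
●●○●●●●
○○○○○○○
●●●○○○○
○●○○○●○
step 3: ○●●○○○○
●○●○○○○
○○○○●●○
○○○●●●●
○○○●●●○
●●●○○○○
○○○○○○●
step 4: ●●●○○○○
○○●●○○○
○○○○○○○
○○○○○○●
●●○○○○○
●●●●●●●
○○○○○○○
step 5: ○●●●○○○
○○●●○○○
○○○○○○○
●○○○○○○
○○○●●○○
○○●●●●●
○○○○●●○
step 6: ○●○○○○○
○●○●○○○
○○○○○○○
○○○○○○○
○○●○○○●
○○●○○○●
○●○○○○●
step 7: ○●○○○○○
○○●○○○○
○○○○○○○
○○○○○○○
○○○○○○○
○●●○○●●
○●●○○○○
step 8: ○●○○○○○
○○○○○○○
○○○○○○○
○○○○○○○
○○○○○○○
●●●○○○○
○○○○○○○
step 9: ○○○○○○○
○○○○○○○
○○○○○○○
○○○○○○○
○●○○○○○
○●○○○○○
●○●○○○○
step 10: ○○○○○○○
○○○○○○○
○○○○○○○
○○○○○○○
○○○○○○○
●●●○○○○
○●○○○○○
step 11: ○○○○○○○
○○○○○○○
○○○○○○○
○○○○○○○
○●○○○○○
●●●○○○○
●●●○○○○
step 12: ○●○○○○○
○○○○○○○
○○○○○○○
○○○○○○○
●●●○○○○
○○○○○○○
●○●○○○○
step 13: ○●○○○○○
○○○○○○○
○○○○○○○
○●○○○○○
○●○○○○○
●○●○○○○
○●○○○○○
step 14: ○○○○○○○
○○○○○○○
○○○○○○○
○○○○○○○
●●●○○○○
●○●○○○○
●●●○○○○
step 15: ○●○○○○○
○○○○○○○
○○○○○○○
○●○○○○○
●○●○○○○
○○○●○○●
●○●○○○○
step 16: ○●○○○○○
○○○○○○○
○○○○○○○
○●○○○○○
●●●○○○○
●○●●○○●
●●●○○○○
step 17: ●●●○○○○
○○○○○○○
○○○○○○○
●●●○○○○
○○○●○○●
○○○●○○●
○○○●○○●
step 18: ●●●○○○○
○●○○○○○
○●○○○○○
●●●○○○○
○●○●○○●
●○●●●●●
○●○●○○●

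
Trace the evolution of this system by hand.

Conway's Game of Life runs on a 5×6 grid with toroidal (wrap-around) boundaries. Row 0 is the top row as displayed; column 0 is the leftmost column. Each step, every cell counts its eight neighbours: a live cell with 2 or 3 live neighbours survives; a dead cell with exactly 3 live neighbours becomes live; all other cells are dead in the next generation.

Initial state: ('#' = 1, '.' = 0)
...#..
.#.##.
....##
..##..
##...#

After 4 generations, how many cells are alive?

t=0: ...#..
.#.##.
....##
..##..
##...#
t=1: .#.#.#
..##.#
.....#
.###..
##.##.
t=2: .#...#
..##.#
##....
.#.#.#
.....#
t=3: ..#..#
..#.##
.#.#.#
.##.##
..#..#
t=4: ###..#
.##..#
.#....
.#...#
..#..#

12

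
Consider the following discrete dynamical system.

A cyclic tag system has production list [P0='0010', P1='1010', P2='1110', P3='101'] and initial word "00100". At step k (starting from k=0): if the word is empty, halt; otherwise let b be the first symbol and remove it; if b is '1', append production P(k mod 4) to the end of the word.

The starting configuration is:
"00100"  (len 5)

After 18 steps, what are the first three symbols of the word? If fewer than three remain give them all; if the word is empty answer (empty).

[0] "00100"  (len 5)
[1] "0100"  (len 4)
[2] "100"  (len 3)
[3] "001110"  (len 6)
[4] "01110"  (len 5)
[5] "1110"  (len 4)
[6] "1101010"  (len 7)
[7] "1010101110"  (len 10)
[8] "010101110101"  (len 12)
[9] "10101110101"  (len 11)
[10] "01011101011010"  (len 14)
[11] "1011101011010"  (len 13)
[12] "011101011010101"  (len 15)
[13] "11101011010101"  (len 14)
[14] "11010110101011010"  (len 17)
[15] "10101101010110101110"  (len 20)
[16] "0101101010110101110101"  (len 22)
[17] "101101010110101110101"  (len 21)
[18] "011010101101011101011010"  (len 24)

011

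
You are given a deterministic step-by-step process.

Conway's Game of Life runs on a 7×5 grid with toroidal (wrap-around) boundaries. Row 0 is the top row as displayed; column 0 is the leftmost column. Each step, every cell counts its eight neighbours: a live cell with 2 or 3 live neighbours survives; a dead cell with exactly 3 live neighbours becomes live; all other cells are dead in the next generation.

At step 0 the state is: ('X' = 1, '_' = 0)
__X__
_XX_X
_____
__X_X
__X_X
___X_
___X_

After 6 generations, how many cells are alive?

13

t=0: __X__
_XX_X
_____
__X_X
__X_X
___X_
___X_
t=1: _XX__
_XXX_
XXX__
_____
__X_X
__XXX
__XX_
t=2: _____
___X_
X__X_
X_XX_
__X_X
_X__X
____X
t=3: _____
____X
_X_X_
X_X__
__X_X
____X
X____
t=4: _____
_____
XXXXX
X_X_X
XX__X
X__XX
_____
t=5: _____
XXXXX
__X__
_____
__X__
_X_X_
____X
t=6: _XX__
XXXXX
X_X_X
_____
__X__
__XX_
_____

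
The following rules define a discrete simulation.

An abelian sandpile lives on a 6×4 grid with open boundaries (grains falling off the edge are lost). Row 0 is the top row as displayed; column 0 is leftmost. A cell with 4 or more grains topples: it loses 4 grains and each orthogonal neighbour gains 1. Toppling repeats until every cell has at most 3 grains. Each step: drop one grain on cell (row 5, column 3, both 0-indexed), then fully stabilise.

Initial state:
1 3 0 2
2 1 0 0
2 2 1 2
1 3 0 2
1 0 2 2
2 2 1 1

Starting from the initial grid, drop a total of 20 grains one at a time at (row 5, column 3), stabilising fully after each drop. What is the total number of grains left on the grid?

[0] 1 3 0 2
2 1 0 0
2 2 1 2
1 3 0 2
1 0 2 2
2 2 1 1
[1] 1 3 0 2
2 1 0 0
2 2 1 2
1 3 0 2
1 0 2 2
2 2 1 2
[2] 1 3 0 2
2 1 0 0
2 2 1 2
1 3 0 2
1 0 2 2
2 2 1 3
[3] 1 3 0 2
2 1 0 0
2 2 1 2
1 3 0 2
1 0 2 3
2 2 2 0
[4] 1 3 0 2
2 1 0 0
2 2 1 2
1 3 0 2
1 0 2 3
2 2 2 1
[5] 1 3 0 2
2 1 0 0
2 2 1 2
1 3 0 2
1 0 2 3
2 2 2 2
[6] 1 3 0 2
2 1 0 0
2 2 1 2
1 3 0 2
1 0 2 3
2 2 2 3
[7] 1 3 0 2
2 1 0 0
2 2 1 2
1 3 0 3
1 0 3 0
2 2 3 1
[8] 1 3 0 2
2 1 0 0
2 2 1 2
1 3 0 3
1 0 3 0
2 2 3 2
[9] 1 3 0 2
2 1 0 0
2 2 1 2
1 3 0 3
1 0 3 0
2 2 3 3
[10] 1 3 0 2
2 1 0 0
2 2 1 2
1 3 1 3
1 1 0 2
2 3 1 1
[11] 1 3 0 2
2 1 0 0
2 2 1 2
1 3 1 3
1 1 0 2
2 3 1 2
[12] 1 3 0 2
2 1 0 0
2 2 1 2
1 3 1 3
1 1 0 2
2 3 1 3
[13] 1 3 0 2
2 1 0 0
2 2 1 2
1 3 1 3
1 1 0 3
2 3 2 0
[14] 1 3 0 2
2 1 0 0
2 2 1 2
1 3 1 3
1 1 0 3
2 3 2 1
[15] 1 3 0 2
2 1 0 0
2 2 1 2
1 3 1 3
1 1 0 3
2 3 2 2
[16] 1 3 0 2
2 1 0 0
2 2 1 2
1 3 1 3
1 1 0 3
2 3 2 3
[17] 1 3 0 2
2 1 0 0
2 2 1 3
1 3 2 0
1 1 1 1
2 3 3 1
[18] 1 3 0 2
2 1 0 0
2 2 1 3
1 3 2 0
1 1 1 1
2 3 3 2
[19] 1 3 0 2
2 1 0 0
2 2 1 3
1 3 2 0
1 1 1 1
2 3 3 3
[20] 1 3 0 2
2 1 0 0
2 2 1 3
1 3 2 0
1 2 2 2
3 0 1 1

35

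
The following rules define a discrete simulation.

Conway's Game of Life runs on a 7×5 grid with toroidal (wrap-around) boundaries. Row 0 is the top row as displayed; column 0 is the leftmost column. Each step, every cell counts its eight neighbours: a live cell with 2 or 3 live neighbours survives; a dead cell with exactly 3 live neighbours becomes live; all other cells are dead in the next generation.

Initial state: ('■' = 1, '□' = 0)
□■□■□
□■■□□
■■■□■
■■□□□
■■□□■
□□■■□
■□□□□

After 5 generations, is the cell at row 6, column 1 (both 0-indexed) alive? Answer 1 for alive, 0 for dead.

0

0) □■□■□
□■■□□
■■■□■
■■□□□
■■□□■
□□■■□
■□□□□
1) ■■□□□
□□□□■
□□□■■
□□□■□
□□□■■
□□■■□
□■□■■
2) □■■■□
□□□■■
□□□■■
□□■□□
□□□□■
■□□□□
□■□■■
3) □■□□□
■□□□□
□□■□■
□□□□■
□□□□□
■□□■□
□■□■■
4) □■■□■
■■□□□
■□□■■
□□□■□
□□□□■
■□■■□
□■□■■
5) □□□□■
□□□□□
■■■■□
■□□■□
□□■□■
■■■□□
□□□□□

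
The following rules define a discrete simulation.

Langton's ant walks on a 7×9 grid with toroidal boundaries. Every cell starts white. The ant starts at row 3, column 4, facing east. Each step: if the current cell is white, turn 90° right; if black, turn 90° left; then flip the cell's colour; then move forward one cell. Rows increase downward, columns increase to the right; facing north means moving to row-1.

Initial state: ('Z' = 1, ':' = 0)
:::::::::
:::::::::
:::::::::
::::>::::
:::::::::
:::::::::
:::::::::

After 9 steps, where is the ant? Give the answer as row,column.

t=0: :::::::::
:::::::::
:::::::::
::::>::::
:::::::::
:::::::::
:::::::::
t=1: :::::::::
:::::::::
:::::::::
::::Z::::
::::v::::
:::::::::
:::::::::
t=2: :::::::::
:::::::::
:::::::::
::::Z::::
:::<Z::::
:::::::::
:::::::::
t=3: :::::::::
:::::::::
:::::::::
:::^Z::::
:::ZZ::::
:::::::::
:::::::::
t=4: :::::::::
:::::::::
:::::::::
:::Z>::::
:::ZZ::::
:::::::::
:::::::::
t=5: :::::::::
:::::::::
::::^::::
:::Z:::::
:::ZZ::::
:::::::::
:::::::::
t=6: :::::::::
:::::::::
::::Z>:::
:::Z:::::
:::ZZ::::
:::::::::
:::::::::
t=7: :::::::::
:::::::::
::::ZZ:::
:::Z:v:::
:::ZZ::::
:::::::::
:::::::::
t=8: :::::::::
:::::::::
::::ZZ:::
:::Z<Z:::
:::ZZ::::
:::::::::
:::::::::
t=9: :::::::::
:::::::::
::::^Z:::
:::ZZZ:::
:::ZZ::::
:::::::::
:::::::::

2,4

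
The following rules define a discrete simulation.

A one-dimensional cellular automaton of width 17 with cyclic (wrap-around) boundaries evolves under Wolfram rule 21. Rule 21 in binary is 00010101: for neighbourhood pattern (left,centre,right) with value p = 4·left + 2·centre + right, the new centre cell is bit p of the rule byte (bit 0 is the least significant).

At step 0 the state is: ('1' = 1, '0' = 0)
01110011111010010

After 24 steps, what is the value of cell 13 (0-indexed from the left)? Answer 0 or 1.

1

[0] 01110011111010010
[1] 00001000000011011
[2] 11101111111000000
[3] 00000000000111110
[4] 11111111110000001
[5] 00000000001111100
[6] 11111111100000011
[7] 00000000011111000
[8] 11111111000000111
[9] 00000000111110000
[10] 11111110000001111
[11] 00000001111100000
[12] 11111100000011111
[13] 00000011111000000
[14] 11111000000111111
[15] 00000111110000000
[16] 11110000001111111
[17] 00001111100000000
[18] 11100000011111111
[19] 00011111000000000
[20] 11000000111111111
[21] 00111110000000000
[22] 10000001111111111
[23] 01111100000000000
[24] 00000011111111111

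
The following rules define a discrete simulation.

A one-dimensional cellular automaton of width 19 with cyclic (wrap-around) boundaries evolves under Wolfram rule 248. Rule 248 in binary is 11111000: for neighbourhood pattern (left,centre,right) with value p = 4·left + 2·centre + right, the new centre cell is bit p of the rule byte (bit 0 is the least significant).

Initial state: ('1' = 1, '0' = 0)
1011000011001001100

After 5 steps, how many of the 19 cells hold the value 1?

step 0: 1011000011001001100
step 1: 0111100011100101110
step 2: 0111110011110011111
step 3: 1111111011111011111
step 4: 1111111111111111111
step 5: 1111111111111111111

19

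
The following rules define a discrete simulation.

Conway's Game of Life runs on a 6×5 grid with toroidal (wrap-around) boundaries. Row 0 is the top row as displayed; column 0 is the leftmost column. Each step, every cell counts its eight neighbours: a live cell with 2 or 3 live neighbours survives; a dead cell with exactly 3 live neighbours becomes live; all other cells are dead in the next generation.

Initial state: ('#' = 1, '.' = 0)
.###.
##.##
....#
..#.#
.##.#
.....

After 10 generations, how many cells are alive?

k=0  .###.
##.##
....#
..#.#
.##.#
.....
k=1  .#.#.
.#...
.##..
.##.#
###..
#....
k=2  ###..
##...
...#.
.....
..###
#...#
k=3  ..#..
#...#
.....
..#.#
#..##
.....
k=4  .....
.....
#..##
#...#
#..##
...##
k=5  .....
....#
#..#.
.#...
.....
#..#.
k=6  ....#
....#
#...#
.....
.....
.....
k=7  .....
...##
#...#
.....
.....
.....
k=8  .....
#..##
#..##
.....
.....
.....
k=9  ....#
#..#.
#..#.
....#
.....
.....
k=10  ....#
#..#.
#..#.
....#
.....
.....

6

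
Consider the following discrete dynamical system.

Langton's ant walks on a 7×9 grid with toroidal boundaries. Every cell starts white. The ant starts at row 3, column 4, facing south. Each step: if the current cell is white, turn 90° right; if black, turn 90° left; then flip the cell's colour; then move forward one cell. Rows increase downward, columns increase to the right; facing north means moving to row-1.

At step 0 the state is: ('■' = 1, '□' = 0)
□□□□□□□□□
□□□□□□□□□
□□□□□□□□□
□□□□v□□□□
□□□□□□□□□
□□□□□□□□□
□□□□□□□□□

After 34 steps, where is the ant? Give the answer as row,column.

step 0: □□□□□□□□□
□□□□□□□□□
□□□□□□□□□
□□□□v□□□□
□□□□□□□□□
□□□□□□□□□
□□□□□□□□□
step 1: □□□□□□□□□
□□□□□□□□□
□□□□□□□□□
□□□<■□□□□
□□□□□□□□□
□□□□□□□□□
□□□□□□□□□
step 2: □□□□□□□□□
□□□□□□□□□
□□□^□□□□□
□□□■■□□□□
□□□□□□□□□
□□□□□□□□□
□□□□□□□□□
step 3: □□□□□□□□□
□□□□□□□□□
□□□■>□□□□
□□□■■□□□□
□□□□□□□□□
□□□□□□□□□
□□□□□□□□□
step 4: □□□□□□□□□
□□□□□□□□□
□□□■■□□□□
□□□■v□□□□
□□□□□□□□□
□□□□□□□□□
□□□□□□□□□
step 5: □□□□□□□□□
□□□□□□□□□
□□□■■□□□□
□□□■□>□□□
□□□□□□□□□
□□□□□□□□□
□□□□□□□□□
step 6: □□□□□□□□□
□□□□□□□□□
□□□■■□□□□
□□□■□■□□□
□□□□□v□□□
□□□□□□□□□
□□□□□□□□□
step 7: □□□□□□□□□
□□□□□□□□□
□□□■■□□□□
□□□■□■□□□
□□□□<■□□□
□□□□□□□□□
□□□□□□□□□
step 8: □□□□□□□□□
□□□□□□□□□
□□□■■□□□□
□□□■^■□□□
□□□□■■□□□
□□□□□□□□□
□□□□□□□□□
step 9: □□□□□□□□□
□□□□□□□□□
□□□■■□□□□
□□□■■>□□□
□□□□■■□□□
□□□□□□□□□
□□□□□□□□□
step 10: □□□□□□□□□
□□□□□□□□□
□□□■■^□□□
□□□■■□□□□
□□□□■■□□□
□□□□□□□□□
□□□□□□□□□
step 11: □□□□□□□□□
□□□□□□□□□
□□□■■■>□□
□□□■■□□□□
□□□□■■□□□
□□□□□□□□□
□□□□□□□□□
step 12: □□□□□□□□□
□□□□□□□□□
□□□■■■■□□
□□□■■□v□□
□□□□■■□□□
□□□□□□□□□
□□□□□□□□□
step 13: □□□□□□□□□
□□□□□□□□□
□□□■■■■□□
□□□■■<■□□
□□□□■■□□□
□□□□□□□□□
□□□□□□□□□
step 14: □□□□□□□□□
□□□□□□□□□
□□□■■^■□□
□□□■■■■□□
□□□□■■□□□
□□□□□□□□□
□□□□□□□□□
step 15: □□□□□□□□□
□□□□□□□□□
□□□■<□■□□
□□□■■■■□□
□□□□■■□□□
□□□□□□□□□
□□□□□□□□□
step 16: □□□□□□□□□
□□□□□□□□□
□□□■□□■□□
□□□■v■■□□
□□□□■■□□□
□□□□□□□□□
□□□□□□□□□
step 17: □□□□□□□□□
□□□□□□□□□
□□□■□□■□□
□□□■□>■□□
□□□□■■□□□
□□□□□□□□□
□□□□□□□□□
step 18: □□□□□□□□□
□□□□□□□□□
□□□■□^■□□
□□□■□□■□□
□□□□■■□□□
□□□□□□□□□
□□□□□□□□□
step 19: □□□□□□□□□
□□□□□□□□□
□□□■□■>□□
□□□■□□■□□
□□□□■■□□□
□□□□□□□□□
□□□□□□□□□
step 20: □□□□□□□□□
□□□□□□^□□
□□□■□■□□□
□□□■□□■□□
□□□□■■□□□
□□□□□□□□□
□□□□□□□□□
step 21: □□□□□□□□□
□□□□□□■>□
□□□■□■□□□
□□□■□□■□□
□□□□■■□□□
□□□□□□□□□
□□□□□□□□□
step 22: □□□□□□□□□
□□□□□□■■□
□□□■□■□v□
□□□■□□■□□
□□□□■■□□□
□□□□□□□□□
□□□□□□□□□
step 23: □□□□□□□□□
□□□□□□■■□
□□□■□■<■□
□□□■□□■□□
□□□□■■□□□
□□□□□□□□□
□□□□□□□□□
step 24: □□□□□□□□□
□□□□□□^■□
□□□■□■■■□
□□□■□□■□□
□□□□■■□□□
□□□□□□□□□
□□□□□□□□□
step 25: □□□□□□□□□
□□□□□<□■□
□□□■□■■■□
□□□■□□■□□
□□□□■■□□□
□□□□□□□□□
□□□□□□□□□
step 26: □□□□□^□□□
□□□□□■□■□
□□□■□■■■□
□□□■□□■□□
□□□□■■□□□
□□□□□□□□□
□□□□□□□□□
step 27: □□□□□■>□□
□□□□□■□■□
□□□■□■■■□
□□□■□□■□□
□□□□■■□□□
□□□□□□□□□
□□□□□□□□□
step 28: □□□□□■■□□
□□□□□■v■□
□□□■□■■■□
□□□■□□■□□
□□□□■■□□□
□□□□□□□□□
□□□□□□□□□
step 29: □□□□□■■□□
□□□□□<■■□
□□□■□■■■□
□□□■□□■□□
□□□□■■□□□
□□□□□□□□□
□□□□□□□□□
step 30: □□□□□■■□□
□□□□□□■■□
□□□■□v■■□
□□□■□□■□□
□□□□■■□□□
□□□□□□□□□
□□□□□□□□□
step 31: □□□□□■■□□
□□□□□□■■□
□□□■□□>■□
□□□■□□■□□
□□□□■■□□□
□□□□□□□□□
□□□□□□□□□
step 32: □□□□□■■□□
□□□□□□^■□
□□□■□□□■□
□□□■□□■□□
□□□□■■□□□
□□□□□□□□□
□□□□□□□□□
step 33: □□□□□■■□□
□□□□□<□■□
□□□■□□□■□
□□□■□□■□□
□□□□■■□□□
□□□□□□□□□
□□□□□□□□□
step 34: □□□□□^■□□
□□□□□■□■□
□□□■□□□■□
□□□■□□■□□
□□□□■■□□□
□□□□□□□□□
□□□□□□□□□

0,5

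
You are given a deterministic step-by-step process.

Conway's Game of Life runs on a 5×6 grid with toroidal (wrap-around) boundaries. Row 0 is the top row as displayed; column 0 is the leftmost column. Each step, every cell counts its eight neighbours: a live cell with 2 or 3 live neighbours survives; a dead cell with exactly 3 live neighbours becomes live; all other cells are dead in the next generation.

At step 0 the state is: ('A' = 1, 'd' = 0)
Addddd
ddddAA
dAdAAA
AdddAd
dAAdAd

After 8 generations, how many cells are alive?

7

0) Addddd
ddddAA
dAdAAA
AdddAd
dAAdAd
1) AAdAAd
dddAdd
dddAdd
Addddd
AAdAdd
2) AAdAAA
dddAdd
dddddd
AAAddd
dddAAd
3) AddddA
AdAAdA
dAAddd
dAAAdd
dddddd
4) AAddAA
ddAAAA
ddddAd
dAdAdd
AAAddd
5) dddddd
dAAddd
dddddA
AAdAdd
dddAAd
6) ddAAdd
dddddd
dddddd
AdAAdA
ddAAAd
7) ddAdAd
dddddd
dddddd
dAAddA
dddddA
8) dddddd
dddddd
dddddd
Addddd
AAAAAA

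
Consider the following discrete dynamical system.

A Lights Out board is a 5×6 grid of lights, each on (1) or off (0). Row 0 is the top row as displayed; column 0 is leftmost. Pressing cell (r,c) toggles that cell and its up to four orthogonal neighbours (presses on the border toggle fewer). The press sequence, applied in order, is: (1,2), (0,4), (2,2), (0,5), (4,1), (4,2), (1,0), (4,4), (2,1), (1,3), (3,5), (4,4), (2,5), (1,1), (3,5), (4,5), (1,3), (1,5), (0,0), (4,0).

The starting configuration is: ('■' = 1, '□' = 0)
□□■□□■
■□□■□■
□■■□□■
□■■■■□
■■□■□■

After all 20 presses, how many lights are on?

12

k=0  □□■□□■
■□□■□■
□■■□□■
□■■■■□
■■□■□■
k=1  □□□□□■
■■■□□■
□■□□□■
□■■■■□
■■□■□■
k=2  □□□■■□
■■■□■■
□■□□□■
□■■■■□
■■□■□■
k=3  □□□■■□
■■□□■■
□□■■□■
□■□■■□
■■□■□■
k=4  □□□■□■
■■□□■□
□□■■□■
□■□■■□
■■□■□■
k=5  □□□■□■
■■□□■□
□□■■□■
□□□■■□
□□■■□■
k=6  □□□■□■
■■□□■□
□□■■□■
□□■■■□
□■□□□■
k=7  ■□□■□■
□□□□■□
■□■■□■
□□■■■□
□■□□□■
k=8  ■□□■□■
□□□□■□
■□■■□■
□□■■□□
□■□■■□
k=9  ■□□■□■
□■□□■□
□■□■□■
□■■■□□
□■□■■□
k=10  ■□□□□■
□■■■□□
□■□□□■
□■■■□□
□■□■■□
k=11  ■□□□□■
□■■■□□
□■□□□□
□■■■■■
□■□■■■
k=12  ■□□□□■
□■■■□□
□■□□□□
□■■■□■
□■□□□□
k=13  ■□□□□■
□■■■□■
□■□□■■
□■■■□□
□■□□□□
k=14  ■■□□□■
■□□■□■
□□□□■■
□■■■□□
□■□□□□
k=15  ■■□□□■
■□□■□■
□□□□■□
□■■■■■
□■□□□■
k=16  ■■□□□■
■□□■□■
□□□□■□
□■■■■□
□■□□■□
k=17  ■■□■□■
■□■□■■
□□□■■□
□■■■■□
□■□□■□
k=18  ■■□■□□
■□■□□□
□□□■■■
□■■■■□
□■□□■□
k=19  □□□■□□
□□■□□□
□□□■■■
□■■■■□
□■□□■□
k=20  □□□■□□
□□■□□□
□□□■■■
■■■■■□
■□□□■□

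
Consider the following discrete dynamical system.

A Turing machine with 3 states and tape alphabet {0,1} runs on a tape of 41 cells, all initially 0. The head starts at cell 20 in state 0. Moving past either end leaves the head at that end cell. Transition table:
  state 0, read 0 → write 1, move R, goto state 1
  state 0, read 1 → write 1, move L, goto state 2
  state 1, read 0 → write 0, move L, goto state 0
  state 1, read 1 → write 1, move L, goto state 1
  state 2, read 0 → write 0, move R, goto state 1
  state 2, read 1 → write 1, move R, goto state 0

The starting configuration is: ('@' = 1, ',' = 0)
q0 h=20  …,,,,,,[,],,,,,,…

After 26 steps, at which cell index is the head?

12

t=0: q0 h=20  …,,,,,,[,],,,,,,…
t=1: q1 h=21  …,,,,,@[,],,,,,,…
t=2: q0 h=20  …,,,,,,[@],,,,,,…
t=3: q2 h=19  …,,,,,,[,]@,,,,,…
t=4: q1 h=20  …,,,,,,[@],,,,,,…
t=5: q1 h=19  …,,,,,,[,]@,,,,,…
t=6: q0 h=18  …,,,,,,[,],@,,,,…
t=7: q1 h=19  …,,,,,@[,]@,,,,,…
t=8: q0 h=18  …,,,,,,[@],@,,,,…
t=9: q2 h=17  …,,,,,,[,]@,@,,,…
t=10: q1 h=18  …,,,,,,[@],@,,,,…
t=11: q1 h=17  …,,,,,,[,]@,@,,,…
t=12: q0 h=16  …,,,,,,[,],@,@,,…
t=13: q1 h=17  …,,,,,@[,]@,@,,,…
t=14: q0 h=16  …,,,,,,[@],@,@,,…
t=15: q2 h=15  …,,,,,,[,]@,@,@,…
t=16: q1 h=16  …,,,,,,[@],@,@,,…
t=17: q1 h=15  …,,,,,,[,]@,@,@,…
t=18: q0 h=14  …,,,,,,[,],@,@,@…
t=19: q1 h=15  …,,,,,@[,]@,@,@,…
t=20: q0 h=14  …,,,,,,[@],@,@,@…
t=21: q2 h=13  …,,,,,,[,]@,@,@,…
t=22: q1 h=14  …,,,,,,[@],@,@,@…
t=23: q1 h=13  …,,,,,,[,]@,@,@,…
t=24: q0 h=12  …,,,,,,[,],@,@,@…
t=25: q1 h=13  …,,,,,@[,]@,@,@,…
t=26: q0 h=12  …,,,,,,[@],@,@,@…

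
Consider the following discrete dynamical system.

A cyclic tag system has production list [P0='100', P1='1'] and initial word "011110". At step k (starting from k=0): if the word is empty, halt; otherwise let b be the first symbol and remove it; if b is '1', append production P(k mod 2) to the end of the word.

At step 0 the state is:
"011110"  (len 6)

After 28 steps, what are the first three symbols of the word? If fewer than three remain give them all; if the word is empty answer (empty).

step 0: "011110"  (len 6)
step 1: "11110"  (len 5)
step 2: "11101"  (len 5)
step 3: "1101100"  (len 7)
step 4: "1011001"  (len 7)
step 5: "011001100"  (len 9)
step 6: "11001100"  (len 8)
step 7: "1001100100"  (len 10)
step 8: "0011001001"  (len 10)
step 9: "011001001"  (len 9)
step 10: "11001001"  (len 8)
step 11: "1001001100"  (len 10)
step 12: "0010011001"  (len 10)
step 13: "010011001"  (len 9)
step 14: "10011001"  (len 8)
step 15: "0011001100"  (len 10)
step 16: "011001100"  (len 9)
step 17: "11001100"  (len 8)
step 18: "10011001"  (len 8)
step 19: "0011001100"  (len 10)
step 20: "011001100"  (len 9)
step 21: "11001100"  (len 8)
step 22: "10011001"  (len 8)
step 23: "0011001100"  (len 10)
step 24: "011001100"  (len 9)
step 25: "11001100"  (len 8)
step 26: "10011001"  (len 8)
step 27: "0011001100"  (len 10)
step 28: "011001100"  (len 9)

011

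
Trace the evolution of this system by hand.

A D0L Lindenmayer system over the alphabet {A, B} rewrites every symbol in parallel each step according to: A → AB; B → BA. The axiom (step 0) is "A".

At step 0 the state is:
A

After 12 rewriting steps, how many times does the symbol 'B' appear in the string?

2048

[0] A
[1] AB
[2] ABBA
[3] ABBABAAB
[4] ABBABAABBAABABBA
[5] ABBABAABBAABABBABAABABBAABBABAAB
[6] ABBABAABBAABABBABAABABBAABBABAABBAABABBAABBABAABABBABAABBAABABBA
[7] ABBABAABBAABABBABAABABBAABBABAABBAABABBAABBABAABABBABAABBA…BAABBABAABABBABAABBAABABBAABBABAABBAABABBABAABABBAABBABAAB  (len 128)
[8] ABBABAABBAABABBABAABABBAABBABAABBAABABBAABBABAABABBABAABBA…ABBAABABBABAABABBAABBABAABBAABABBAABBABAABABBABAABBAABABBA  (len 256)
[9] ABBABAABBAABABBABAABABBAABBABAABBAABABBAABBABAABABBABAABBA…BAABBABAABABBABAABBAABABBAABBABAABBAABABBABAABABBAABBABAAB  (len 512)
[10] ABBABAABBAABABBABAABABBAABBABAABBAABABBAABBABAABABBABAABBA…ABBAABABBABAABABBAABBABAABBAABABBAABBABAABABBABAABBAABABBA  (len 1024)
[11] ABBABAABBAABABBABAABABBAABBABAABBAABABBAABBABAABABBABAABBA…BAABBABAABABBABAABBAABABBAABBABAABBAABABBABAABABBAABBABAAB  (len 2048)
[12] ABBABAABBAABABBABAABABBAABBABAABBAABABBAABBABAABABBABAABBA…ABBAABABBABAABABBAABBABAABBAABABBAABBABAABABBABAABBAABABBA  (len 4096)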